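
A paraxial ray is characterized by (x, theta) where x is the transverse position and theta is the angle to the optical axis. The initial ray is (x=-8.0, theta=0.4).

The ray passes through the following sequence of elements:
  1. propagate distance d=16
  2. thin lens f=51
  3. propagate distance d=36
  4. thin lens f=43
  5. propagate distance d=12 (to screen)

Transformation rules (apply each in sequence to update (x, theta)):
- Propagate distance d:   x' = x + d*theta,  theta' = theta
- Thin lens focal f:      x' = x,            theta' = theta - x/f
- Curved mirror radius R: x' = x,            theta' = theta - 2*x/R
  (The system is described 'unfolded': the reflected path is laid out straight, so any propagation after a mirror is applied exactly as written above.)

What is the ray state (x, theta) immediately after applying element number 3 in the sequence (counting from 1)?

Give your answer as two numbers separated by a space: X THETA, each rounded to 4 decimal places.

Initial: x=-8.0000 theta=0.4000
After 1 (propagate distance d=16): x=-1.6000 theta=0.4000
After 2 (thin lens f=51): x=-1.6000 theta=22/51 (≈0.4314)
After 3 (propagate distance d=36): x=1184/85 (≈13.9294) theta=22/51 (≈0.4314)
Rounded to 4 decimal places: x = 13.9294, theta = 0.4314

Answer: 13.9294 0.4314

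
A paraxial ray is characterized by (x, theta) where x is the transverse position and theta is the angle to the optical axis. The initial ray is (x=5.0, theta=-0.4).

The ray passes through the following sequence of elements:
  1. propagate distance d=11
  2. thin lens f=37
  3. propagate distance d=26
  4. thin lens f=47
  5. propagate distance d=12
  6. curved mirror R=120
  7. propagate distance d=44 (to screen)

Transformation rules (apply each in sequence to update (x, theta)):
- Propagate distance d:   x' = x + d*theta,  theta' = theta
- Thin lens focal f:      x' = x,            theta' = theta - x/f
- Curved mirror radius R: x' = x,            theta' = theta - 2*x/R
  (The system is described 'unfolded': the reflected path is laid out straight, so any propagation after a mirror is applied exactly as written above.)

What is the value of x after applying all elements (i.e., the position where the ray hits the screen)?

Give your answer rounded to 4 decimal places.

Initial: x=5.0000 theta=-0.4000
After 1 (propagate distance d=11): x=0.6000 theta=-0.4000
After 2 (thin lens f=37): x=0.6000 theta=-77/185 (≈-0.4162)
After 3 (propagate distance d=26): x=-1891/185 (≈-10.2216) theta=-77/185 (≈-0.4162)
After 4 (thin lens f=47): x=-1891/185 (≈-10.2216) theta=-1728/8695 (≈-0.1987)
After 5 (propagate distance d=12): x=-109613/8695 (≈-12.6064) theta=-1728/8695 (≈-0.1987)
After 6 (curved mirror R=120): x=-109613/8695 (≈-12.6064) theta=5933/521700 (≈0.0114)
After 7 (propagate distance d=44 (to screen)): x=-1578932/130425 (≈-12.1061) theta=5933/521700 (≈0.0114)
Rounded to 4 decimal places: x = -12.1061

Answer: -12.1061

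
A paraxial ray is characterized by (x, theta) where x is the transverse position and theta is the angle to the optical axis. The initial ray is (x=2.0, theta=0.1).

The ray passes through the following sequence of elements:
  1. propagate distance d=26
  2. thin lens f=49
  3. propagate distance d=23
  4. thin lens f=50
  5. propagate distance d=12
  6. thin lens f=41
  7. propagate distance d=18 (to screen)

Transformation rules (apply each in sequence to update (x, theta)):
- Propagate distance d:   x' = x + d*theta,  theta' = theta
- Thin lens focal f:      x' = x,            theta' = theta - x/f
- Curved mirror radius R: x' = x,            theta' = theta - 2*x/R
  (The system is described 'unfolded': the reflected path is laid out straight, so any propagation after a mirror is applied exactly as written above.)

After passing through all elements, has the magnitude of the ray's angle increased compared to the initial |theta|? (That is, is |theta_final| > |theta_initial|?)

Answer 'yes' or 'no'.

Initial: x=2.0000 theta=0.1000
After 1 (propagate distance d=26): x=4.6000 theta=0.1000
After 2 (thin lens f=49): x=4.6000 theta=3/490 (≈0.0061)
After 3 (propagate distance d=23): x=2323/490 (≈4.7408) theta=3/490 (≈0.0061)
After 4 (thin lens f=50): x=2323/490 (≈4.7408) theta=-2173/24500 (≈-0.0887)
After 5 (propagate distance d=12): x=45037/12250 (≈3.6765) theta=-2173/24500 (≈-0.0887)
After 6 (thin lens f=41): x=45037/12250 (≈3.6765) theta=-179167/1004500 (≈-0.1784)
After 7 (propagate distance d=18 (to screen)): x=117007/251125 (≈0.4659) theta=-179167/1004500 (≈-0.1784)
|theta_initial|=0.1000 |theta_final|=179167/1004500 (≈0.1784) -> increased

Answer: yes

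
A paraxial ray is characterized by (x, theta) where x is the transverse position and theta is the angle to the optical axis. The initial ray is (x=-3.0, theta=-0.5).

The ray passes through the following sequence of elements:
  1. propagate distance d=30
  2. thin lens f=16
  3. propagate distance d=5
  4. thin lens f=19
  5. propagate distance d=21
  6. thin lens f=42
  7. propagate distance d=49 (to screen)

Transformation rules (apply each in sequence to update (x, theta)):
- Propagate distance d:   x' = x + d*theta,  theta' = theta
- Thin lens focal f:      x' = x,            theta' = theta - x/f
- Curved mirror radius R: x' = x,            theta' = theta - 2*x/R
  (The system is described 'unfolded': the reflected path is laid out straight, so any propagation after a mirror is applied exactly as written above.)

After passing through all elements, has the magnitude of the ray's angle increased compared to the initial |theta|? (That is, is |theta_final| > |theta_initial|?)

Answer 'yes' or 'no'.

Initial: x=-3.0000 theta=-0.5000
After 1 (propagate distance d=30): x=-18.0000 theta=-0.5000
After 2 (thin lens f=16): x=-18.0000 theta=0.6250
After 3 (propagate distance d=5): x=-14.8750 theta=0.6250
After 4 (thin lens f=19): x=-14.8750 theta=107/76 (≈1.4079)
After 5 (propagate distance d=21): x=2233/152 (≈14.6908) theta=107/76 (≈1.4079)
After 6 (thin lens f=42): x=2233/152 (≈14.6908) theta=965/912 (≈1.0581)
After 7 (propagate distance d=49 (to screen)): x=60683/912 (≈66.5384) theta=965/912 (≈1.0581)
|theta_initial|=0.5000 |theta_final|=965/912 (≈1.0581) -> increased

Answer: yes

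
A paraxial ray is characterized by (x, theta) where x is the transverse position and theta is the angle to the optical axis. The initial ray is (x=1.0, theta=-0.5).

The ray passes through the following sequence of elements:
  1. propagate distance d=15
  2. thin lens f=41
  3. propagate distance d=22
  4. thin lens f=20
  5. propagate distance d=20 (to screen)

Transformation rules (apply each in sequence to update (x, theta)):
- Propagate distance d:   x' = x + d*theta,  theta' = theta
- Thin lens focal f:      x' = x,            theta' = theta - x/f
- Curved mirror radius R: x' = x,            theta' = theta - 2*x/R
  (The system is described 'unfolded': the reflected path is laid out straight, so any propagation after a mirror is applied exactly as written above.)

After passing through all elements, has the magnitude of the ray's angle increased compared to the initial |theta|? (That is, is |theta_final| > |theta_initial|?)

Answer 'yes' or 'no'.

Initial: x=1.0000 theta=-0.5000
After 1 (propagate distance d=15): x=-6.5000 theta=-0.5000
After 2 (thin lens f=41): x=-6.5000 theta=-14/41 (≈-0.3415)
After 3 (propagate distance d=22): x=-1149/82 (≈-14.0122) theta=-14/41 (≈-0.3415)
After 4 (thin lens f=20): x=-1149/82 (≈-14.0122) theta=589/1640 (≈0.3591)
After 5 (propagate distance d=20 (to screen)): x=-280/41 (≈-6.8293) theta=589/1640 (≈0.3591)
|theta_initial|=0.5000 |theta_final|=589/1640 (≈0.3591) -> not increased

Answer: no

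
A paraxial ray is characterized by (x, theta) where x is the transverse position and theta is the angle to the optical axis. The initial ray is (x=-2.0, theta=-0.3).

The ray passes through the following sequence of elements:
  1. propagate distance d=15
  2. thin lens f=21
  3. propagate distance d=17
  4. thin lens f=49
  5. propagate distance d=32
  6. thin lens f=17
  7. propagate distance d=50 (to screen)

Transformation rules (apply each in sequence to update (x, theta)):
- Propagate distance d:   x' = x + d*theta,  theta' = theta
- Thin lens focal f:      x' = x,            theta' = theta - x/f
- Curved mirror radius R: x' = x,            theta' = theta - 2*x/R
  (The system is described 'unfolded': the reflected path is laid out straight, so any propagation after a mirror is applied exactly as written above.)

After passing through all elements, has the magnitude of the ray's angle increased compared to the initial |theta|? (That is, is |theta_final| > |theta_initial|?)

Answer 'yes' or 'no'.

Initial: x=-2.0000 theta=-0.3000
After 1 (propagate distance d=15): x=-6.5000 theta=-0.3000
After 2 (thin lens f=21): x=-6.5000 theta=1/105 (≈0.0095)
After 3 (propagate distance d=17): x=-1331/210 (≈-6.3381) theta=1/105 (≈0.0095)
After 4 (thin lens f=49): x=-1331/210 (≈-6.3381) theta=1429/10290 (≈0.1389)
After 5 (propagate distance d=32): x=-6497/3430 (≈-1.8942) theta=1429/10290 (≈0.1389)
After 6 (thin lens f=17): x=-6497/3430 (≈-1.8942) theta=21892/87465 (≈0.2503)
After 7 (propagate distance d=50 (to screen)): x=1857853/174930 (≈10.6206) theta=21892/87465 (≈0.2503)
|theta_initial|=0.3000 |theta_final|=21892/87465 (≈0.2503) -> not increased

Answer: no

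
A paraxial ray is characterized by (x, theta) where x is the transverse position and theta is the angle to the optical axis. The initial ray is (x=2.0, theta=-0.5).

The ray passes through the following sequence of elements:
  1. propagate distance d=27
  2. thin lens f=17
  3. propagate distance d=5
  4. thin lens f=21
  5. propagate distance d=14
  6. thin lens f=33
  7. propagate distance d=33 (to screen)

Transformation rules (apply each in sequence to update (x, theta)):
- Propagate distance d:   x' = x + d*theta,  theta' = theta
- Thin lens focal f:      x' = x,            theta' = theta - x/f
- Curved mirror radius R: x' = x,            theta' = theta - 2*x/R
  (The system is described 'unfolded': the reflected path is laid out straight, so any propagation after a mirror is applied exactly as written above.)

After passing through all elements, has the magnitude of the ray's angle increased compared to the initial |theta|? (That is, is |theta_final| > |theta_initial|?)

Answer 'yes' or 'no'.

Answer: yes

Derivation:
Initial: x=2.0000 theta=-0.5000
After 1 (propagate distance d=27): x=-11.5000 theta=-0.5000
After 2 (thin lens f=17): x=-11.5000 theta=3/17 (≈0.1765)
After 3 (propagate distance d=5): x=-361/34 (≈-10.6176) theta=3/17 (≈0.1765)
After 4 (thin lens f=21): x=-361/34 (≈-10.6176) theta=487/714 (≈0.6821)
After 5 (propagate distance d=14): x=-109/102 (≈-1.0686) theta=487/714 (≈0.6821)
After 6 (thin lens f=33): x=-109/102 (≈-1.0686) theta=8417/11781 (≈0.7145)
After 7 (propagate distance d=33 (to screen)): x=5357/238 (≈22.5084) theta=8417/11781 (≈0.7145)
|theta_initial|=0.5000 |theta_final|=8417/11781 (≈0.7145) -> increased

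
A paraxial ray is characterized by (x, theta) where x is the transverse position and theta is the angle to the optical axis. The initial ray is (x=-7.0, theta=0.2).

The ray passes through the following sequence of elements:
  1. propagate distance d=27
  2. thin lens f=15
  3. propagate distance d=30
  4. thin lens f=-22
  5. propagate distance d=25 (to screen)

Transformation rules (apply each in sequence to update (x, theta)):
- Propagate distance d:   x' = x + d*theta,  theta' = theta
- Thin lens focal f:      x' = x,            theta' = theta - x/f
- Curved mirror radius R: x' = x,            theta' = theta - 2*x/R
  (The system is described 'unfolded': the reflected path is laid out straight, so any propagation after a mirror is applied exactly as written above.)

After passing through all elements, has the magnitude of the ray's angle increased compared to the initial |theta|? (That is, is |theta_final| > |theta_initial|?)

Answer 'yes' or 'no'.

Initial: x=-7.0000 theta=0.2000
After 1 (propagate distance d=27): x=-1.6000 theta=0.2000
After 2 (thin lens f=15): x=-1.6000 theta=23/75 (≈0.3067)
After 3 (propagate distance d=30): x=7.6000 theta=23/75 (≈0.3067)
After 4 (thin lens f=-22): x=7.6000 theta=538/825 (≈0.6521)
After 5 (propagate distance d=25 (to screen)): x=3944/165 (≈23.9030) theta=538/825 (≈0.6521)
|theta_initial|=0.2000 |theta_final|=538/825 (≈0.6521) -> increased

Answer: yes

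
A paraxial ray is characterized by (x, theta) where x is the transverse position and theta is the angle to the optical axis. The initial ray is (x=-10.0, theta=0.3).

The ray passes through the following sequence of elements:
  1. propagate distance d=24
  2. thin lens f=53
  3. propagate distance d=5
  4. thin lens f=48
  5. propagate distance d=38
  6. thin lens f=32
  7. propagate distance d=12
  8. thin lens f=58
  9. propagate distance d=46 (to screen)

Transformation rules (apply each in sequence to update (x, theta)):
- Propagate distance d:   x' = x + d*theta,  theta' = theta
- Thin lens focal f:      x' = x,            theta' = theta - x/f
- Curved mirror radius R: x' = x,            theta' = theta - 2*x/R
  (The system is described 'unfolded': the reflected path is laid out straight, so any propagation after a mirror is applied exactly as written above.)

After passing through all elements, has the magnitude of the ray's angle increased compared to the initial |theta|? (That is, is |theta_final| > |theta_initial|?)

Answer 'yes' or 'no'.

Answer: no

Derivation:
Initial: x=-10.0000 theta=0.3000
After 1 (propagate distance d=24): x=-2.8000 theta=0.3000
After 2 (thin lens f=53): x=-2.8000 theta=187/530 (≈0.3528)
After 3 (propagate distance d=5): x=-549/530 (≈-1.0358) theta=187/530 (≈0.3528)
After 4 (thin lens f=48): x=-549/530 (≈-1.0358) theta=635/1696 (≈0.3744)
After 5 (propagate distance d=38): x=55933/4240 (≈13.1917) theta=635/1696 (≈0.3744)
After 6 (thin lens f=32): x=55933/4240 (≈13.1917) theta=-5133/135680 (≈-0.0378)
After 7 (propagate distance d=12): x=86413/6784 (≈12.7378) theta=-5133/135680 (≈-0.0378)
After 8 (thin lens f=58): x=86413/6784 (≈12.7378) theta=-1012987/3934720 (≈-0.2574)
After 9 (propagate distance d=46 (to screen)): x=1761069/1967360 (≈0.8951) theta=-1012987/3934720 (≈-0.2574)
|theta_initial|=0.3000 |theta_final|=1012987/3934720 (≈0.2574) -> not increased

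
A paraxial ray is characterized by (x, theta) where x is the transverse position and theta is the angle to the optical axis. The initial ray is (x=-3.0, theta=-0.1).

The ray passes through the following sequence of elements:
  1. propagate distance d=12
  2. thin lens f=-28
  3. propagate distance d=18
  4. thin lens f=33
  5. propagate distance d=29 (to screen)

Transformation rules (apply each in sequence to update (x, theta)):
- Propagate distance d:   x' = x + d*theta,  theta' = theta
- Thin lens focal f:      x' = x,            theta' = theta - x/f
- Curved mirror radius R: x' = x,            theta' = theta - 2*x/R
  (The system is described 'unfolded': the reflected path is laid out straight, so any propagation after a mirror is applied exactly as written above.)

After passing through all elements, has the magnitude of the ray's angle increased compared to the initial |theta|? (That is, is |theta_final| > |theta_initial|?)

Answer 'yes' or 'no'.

Answer: no

Derivation:
Initial: x=-3.0000 theta=-0.1000
After 1 (propagate distance d=12): x=-4.2000 theta=-0.1000
After 2 (thin lens f=-28): x=-4.2000 theta=-0.2500
After 3 (propagate distance d=18): x=-8.7000 theta=-0.2500
After 4 (thin lens f=33): x=-8.7000 theta=3/220 (≈0.0136)
After 5 (propagate distance d=29 (to screen)): x=-1827/220 (≈-8.3045) theta=3/220 (≈0.0136)
|theta_initial|=0.1000 |theta_final|=3/220 (≈0.0136) -> not increased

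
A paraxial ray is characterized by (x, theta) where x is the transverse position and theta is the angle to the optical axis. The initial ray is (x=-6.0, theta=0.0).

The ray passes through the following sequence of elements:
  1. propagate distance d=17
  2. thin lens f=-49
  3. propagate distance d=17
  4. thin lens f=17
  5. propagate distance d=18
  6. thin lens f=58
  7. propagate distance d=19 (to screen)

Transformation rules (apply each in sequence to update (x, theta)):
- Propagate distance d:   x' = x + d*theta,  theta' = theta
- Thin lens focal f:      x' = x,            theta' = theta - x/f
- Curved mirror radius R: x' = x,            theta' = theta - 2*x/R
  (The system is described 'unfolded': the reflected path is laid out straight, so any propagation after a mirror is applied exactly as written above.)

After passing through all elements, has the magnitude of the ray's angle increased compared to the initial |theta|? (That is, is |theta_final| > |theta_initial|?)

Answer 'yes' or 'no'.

Answer: yes

Derivation:
Initial: x=-6.0000 theta=0.0000
After 1 (propagate distance d=17): x=-6.0000 theta=0.0000
After 2 (thin lens f=-49): x=-6.0000 theta=-6/49 (≈-0.1224)
After 3 (propagate distance d=17): x=-396/49 (≈-8.0816) theta=-6/49 (≈-0.1224)
After 4 (thin lens f=17): x=-396/49 (≈-8.0816) theta=6/17 (≈0.3529)
After 5 (propagate distance d=18): x=-1440/833 (≈-1.7287) theta=6/17 (≈0.3529)
After 6 (thin lens f=58): x=-1440/833 (≈-1.7287) theta=9246/24157 (≈0.3827)
After 7 (propagate distance d=19 (to screen)): x=133914/24157 (≈5.5435) theta=9246/24157 (≈0.3827)
|theta_initial|=0.0000 |theta_final|=9246/24157 (≈0.3827) -> increased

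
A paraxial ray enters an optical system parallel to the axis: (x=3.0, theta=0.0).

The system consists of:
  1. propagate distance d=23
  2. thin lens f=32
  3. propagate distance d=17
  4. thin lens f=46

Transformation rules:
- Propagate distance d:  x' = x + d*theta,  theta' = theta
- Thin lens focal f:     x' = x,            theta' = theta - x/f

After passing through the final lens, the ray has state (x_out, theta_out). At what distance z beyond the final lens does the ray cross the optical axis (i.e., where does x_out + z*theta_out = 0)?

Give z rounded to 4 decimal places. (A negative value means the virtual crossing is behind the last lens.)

Answer: 11.3115

Derivation:
Initial: x=3.0000 theta=0.0000
After 1 (propagate distance d=23): x=3.0000 theta=0.0000
After 2 (thin lens f=32): x=3.0000 theta=-3/32 (≈-0.0938)
After 3 (propagate distance d=17): x=45/32 (≈1.4063) theta=-3/32 (≈-0.0938)
After 4 (thin lens f=46): x=45/32 (≈1.4063) theta=-183/1472 (≈-0.1243)
z_focus = -x_out/theta_out = -(45/32)/(-183/1472) = 690/61 ≈ 11.3115
Rounded to 4 decimal places: z = 11.3115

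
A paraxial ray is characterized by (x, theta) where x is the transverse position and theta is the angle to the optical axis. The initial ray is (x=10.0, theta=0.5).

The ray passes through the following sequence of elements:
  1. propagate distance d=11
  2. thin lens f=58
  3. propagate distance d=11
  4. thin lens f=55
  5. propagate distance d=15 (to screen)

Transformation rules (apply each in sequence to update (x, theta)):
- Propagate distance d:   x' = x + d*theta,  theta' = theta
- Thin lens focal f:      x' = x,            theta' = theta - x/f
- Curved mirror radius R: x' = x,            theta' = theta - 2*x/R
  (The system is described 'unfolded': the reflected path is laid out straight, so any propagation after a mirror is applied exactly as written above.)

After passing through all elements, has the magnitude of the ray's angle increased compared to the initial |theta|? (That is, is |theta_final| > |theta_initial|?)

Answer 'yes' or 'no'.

Initial: x=10.0000 theta=0.5000
After 1 (propagate distance d=11): x=15.5000 theta=0.5000
After 2 (thin lens f=58): x=15.5000 theta=27/116 (≈0.2328)
After 3 (propagate distance d=11): x=2095/116 (≈18.0603) theta=27/116 (≈0.2328)
After 4 (thin lens f=55): x=2095/116 (≈18.0603) theta=-61/638 (≈-0.0956)
After 5 (propagate distance d=15 (to screen)): x=21215/1276 (≈16.6262) theta=-61/638 (≈-0.0956)
|theta_initial|=0.5000 |theta_final|=61/638 (≈0.0956) -> not increased

Answer: no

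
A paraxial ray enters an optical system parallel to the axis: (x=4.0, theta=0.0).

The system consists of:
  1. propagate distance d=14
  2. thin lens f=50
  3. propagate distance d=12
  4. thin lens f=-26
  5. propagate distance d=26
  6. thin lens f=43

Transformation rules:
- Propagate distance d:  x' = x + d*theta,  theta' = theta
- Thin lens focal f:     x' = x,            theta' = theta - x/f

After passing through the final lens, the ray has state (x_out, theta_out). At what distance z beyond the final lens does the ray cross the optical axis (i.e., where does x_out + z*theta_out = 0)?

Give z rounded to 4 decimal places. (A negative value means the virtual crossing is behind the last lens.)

Answer: 71.3010

Derivation:
Initial: x=4.0000 theta=0.0000
After 1 (propagate distance d=14): x=4.0000 theta=0.0000
After 2 (thin lens f=50): x=4.0000 theta=-0.0800
After 3 (propagate distance d=12): x=3.0400 theta=-0.0800
After 4 (thin lens f=-26): x=3.0400 theta=12/325 (≈0.0369)
After 5 (propagate distance d=26): x=4.0000 theta=12/325 (≈0.0369)
After 6 (thin lens f=43): x=4.0000 theta=-784/13975 (≈-0.0561)
z_focus = -x_out/theta_out = -(4.0000)/(-784/13975) = 13975/196 ≈ 71.3010
Rounded to 4 decimal places: z = 71.3010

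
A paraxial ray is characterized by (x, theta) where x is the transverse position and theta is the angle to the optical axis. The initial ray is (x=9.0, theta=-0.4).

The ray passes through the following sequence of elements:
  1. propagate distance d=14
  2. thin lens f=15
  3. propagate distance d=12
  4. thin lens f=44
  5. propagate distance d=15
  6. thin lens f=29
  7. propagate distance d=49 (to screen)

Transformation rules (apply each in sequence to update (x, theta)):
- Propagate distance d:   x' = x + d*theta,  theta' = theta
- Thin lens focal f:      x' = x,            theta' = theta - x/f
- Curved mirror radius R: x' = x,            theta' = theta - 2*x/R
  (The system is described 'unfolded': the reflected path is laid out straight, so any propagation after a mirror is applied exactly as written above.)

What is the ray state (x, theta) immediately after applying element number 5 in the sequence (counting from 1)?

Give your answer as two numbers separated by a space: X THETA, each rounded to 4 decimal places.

Answer: -12.1155 -0.5330

Derivation:
Initial: x=9.0000 theta=-0.4000
After 1 (propagate distance d=14): x=3.4000 theta=-0.4000
After 2 (thin lens f=15): x=3.4000 theta=-47/75 (≈-0.6267)
After 3 (propagate distance d=12): x=-4.1200 theta=-47/75 (≈-0.6267)
After 4 (thin lens f=44): x=-4.1200 theta=-1759/3300 (≈-0.5330)
After 5 (propagate distance d=15): x=-13327/1100 (≈-12.1155) theta=-1759/3300 (≈-0.5330)
Rounded to 4 decimal places: x = -12.1155, theta = -0.5330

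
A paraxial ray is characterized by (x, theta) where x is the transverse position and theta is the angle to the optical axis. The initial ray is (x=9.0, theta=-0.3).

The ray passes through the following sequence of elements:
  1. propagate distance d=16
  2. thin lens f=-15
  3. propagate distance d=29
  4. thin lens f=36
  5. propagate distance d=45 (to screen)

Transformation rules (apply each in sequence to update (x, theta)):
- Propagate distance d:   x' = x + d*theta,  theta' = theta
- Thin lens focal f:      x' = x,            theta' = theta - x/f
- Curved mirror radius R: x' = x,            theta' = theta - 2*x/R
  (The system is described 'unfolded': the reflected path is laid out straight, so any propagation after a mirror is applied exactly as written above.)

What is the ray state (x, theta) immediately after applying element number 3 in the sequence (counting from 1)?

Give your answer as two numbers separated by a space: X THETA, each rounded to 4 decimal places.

Answer: 3.6200 -0.0200

Derivation:
Initial: x=9.0000 theta=-0.3000
After 1 (propagate distance d=16): x=4.2000 theta=-0.3000
After 2 (thin lens f=-15): x=4.2000 theta=-0.0200
After 3 (propagate distance d=29): x=3.6200 theta=-0.0200
Rounded to 4 decimal places: x = 3.6200, theta = -0.0200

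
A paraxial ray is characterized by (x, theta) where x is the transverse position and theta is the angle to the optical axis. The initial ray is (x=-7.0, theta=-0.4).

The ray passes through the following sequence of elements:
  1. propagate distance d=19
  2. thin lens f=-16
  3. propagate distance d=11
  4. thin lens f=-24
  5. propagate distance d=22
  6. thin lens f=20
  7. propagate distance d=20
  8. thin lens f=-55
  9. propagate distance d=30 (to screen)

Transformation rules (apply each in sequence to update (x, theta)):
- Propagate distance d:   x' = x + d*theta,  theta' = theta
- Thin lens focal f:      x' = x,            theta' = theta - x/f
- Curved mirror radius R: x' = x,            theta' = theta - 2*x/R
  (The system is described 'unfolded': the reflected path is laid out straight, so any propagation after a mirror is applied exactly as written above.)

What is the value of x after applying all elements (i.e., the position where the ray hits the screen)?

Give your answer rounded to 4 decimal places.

Initial: x=-7.0000 theta=-0.4000
After 1 (propagate distance d=19): x=-14.6000 theta=-0.4000
After 2 (thin lens f=-16): x=-14.6000 theta=-1.3125
After 3 (propagate distance d=11): x=-29.0375 theta=-1.3125
After 4 (thin lens f=-24): x=-29.0375 theta=-4843/1920 (≈-2.5224)
After 5 (propagate distance d=22): x=-81149/960 (≈-84.5302) theta=-4843/1920 (≈-2.5224)
After 6 (thin lens f=20): x=-81149/960 (≈-84.5302) theta=32719/19200 (≈1.7041)
After 7 (propagate distance d=20): x=-4843/96 (≈-50.4479) theta=32719/19200 (≈1.7041)
After 8 (thin lens f=-55): x=-4843/96 (≈-50.4479) theta=166189/211200 (≈0.7869)
After 9 (propagate distance d=30 (to screen)): x=-566893/21120 (≈-26.8415) theta=166189/211200 (≈0.7869)
Rounded to 4 decimal places: x = -26.8415

Answer: -26.8415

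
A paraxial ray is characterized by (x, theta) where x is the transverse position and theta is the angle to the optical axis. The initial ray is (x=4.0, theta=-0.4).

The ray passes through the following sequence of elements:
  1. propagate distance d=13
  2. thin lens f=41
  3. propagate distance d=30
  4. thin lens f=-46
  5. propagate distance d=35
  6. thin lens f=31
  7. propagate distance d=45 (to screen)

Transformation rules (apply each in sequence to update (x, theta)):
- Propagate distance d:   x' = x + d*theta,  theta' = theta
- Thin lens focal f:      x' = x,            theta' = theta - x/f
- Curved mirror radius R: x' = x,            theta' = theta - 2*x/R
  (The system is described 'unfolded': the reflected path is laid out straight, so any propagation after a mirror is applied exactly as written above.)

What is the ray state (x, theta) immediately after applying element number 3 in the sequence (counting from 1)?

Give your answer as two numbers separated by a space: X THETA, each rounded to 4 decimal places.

Initial: x=4.0000 theta=-0.4000
After 1 (propagate distance d=13): x=-1.2000 theta=-0.4000
After 2 (thin lens f=41): x=-1.2000 theta=-76/205 (≈-0.3707)
After 3 (propagate distance d=30): x=-2526/205 (≈-12.3220) theta=-76/205 (≈-0.3707)
Rounded to 4 decimal places: x = -12.3220, theta = -0.3707

Answer: -12.3220 -0.3707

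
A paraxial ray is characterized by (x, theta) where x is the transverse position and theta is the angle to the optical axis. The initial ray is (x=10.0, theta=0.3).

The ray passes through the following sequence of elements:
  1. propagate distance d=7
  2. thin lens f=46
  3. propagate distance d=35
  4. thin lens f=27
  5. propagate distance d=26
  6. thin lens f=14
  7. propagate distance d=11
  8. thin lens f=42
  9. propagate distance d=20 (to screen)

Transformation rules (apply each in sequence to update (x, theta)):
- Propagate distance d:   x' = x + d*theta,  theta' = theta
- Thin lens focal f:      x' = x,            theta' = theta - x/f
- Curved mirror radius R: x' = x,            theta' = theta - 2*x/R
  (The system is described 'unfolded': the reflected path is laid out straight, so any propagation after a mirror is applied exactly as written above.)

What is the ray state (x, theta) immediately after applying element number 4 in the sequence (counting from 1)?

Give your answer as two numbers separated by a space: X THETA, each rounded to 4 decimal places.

Initial: x=10.0000 theta=0.3000
After 1 (propagate distance d=7): x=12.1000 theta=0.3000
After 2 (thin lens f=46): x=12.1000 theta=17/460 (≈0.0370)
After 3 (propagate distance d=35): x=6161/460 (≈13.3935) theta=17/460 (≈0.0370)
After 4 (thin lens f=27): x=6161/460 (≈13.3935) theta=-2851/6210 (≈-0.4591)
Rounded to 4 decimal places: x = 13.3935, theta = -0.4591

Answer: 13.3935 -0.4591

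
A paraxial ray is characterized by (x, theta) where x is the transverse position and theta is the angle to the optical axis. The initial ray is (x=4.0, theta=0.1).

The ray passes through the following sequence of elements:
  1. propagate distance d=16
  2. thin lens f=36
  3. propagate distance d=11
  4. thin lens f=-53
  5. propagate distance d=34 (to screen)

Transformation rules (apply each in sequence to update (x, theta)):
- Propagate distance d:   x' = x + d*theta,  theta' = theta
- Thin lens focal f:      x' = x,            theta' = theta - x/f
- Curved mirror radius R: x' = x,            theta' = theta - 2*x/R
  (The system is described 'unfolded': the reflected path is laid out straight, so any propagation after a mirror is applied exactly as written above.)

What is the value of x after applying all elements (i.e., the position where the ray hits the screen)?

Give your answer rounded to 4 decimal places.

Answer: 6.3004

Derivation:
Initial: x=4.0000 theta=0.1000
After 1 (propagate distance d=16): x=5.6000 theta=0.1000
After 2 (thin lens f=36): x=5.6000 theta=-1/18 (≈-0.0556)
After 3 (propagate distance d=11): x=449/90 (≈4.9889) theta=-1/18 (≈-0.0556)
After 4 (thin lens f=-53): x=449/90 (≈4.9889) theta=92/2385 (≈0.0386)
After 5 (propagate distance d=34 (to screen)): x=30053/4770 (≈6.3004) theta=92/2385 (≈0.0386)
Rounded to 4 decimal places: x = 6.3004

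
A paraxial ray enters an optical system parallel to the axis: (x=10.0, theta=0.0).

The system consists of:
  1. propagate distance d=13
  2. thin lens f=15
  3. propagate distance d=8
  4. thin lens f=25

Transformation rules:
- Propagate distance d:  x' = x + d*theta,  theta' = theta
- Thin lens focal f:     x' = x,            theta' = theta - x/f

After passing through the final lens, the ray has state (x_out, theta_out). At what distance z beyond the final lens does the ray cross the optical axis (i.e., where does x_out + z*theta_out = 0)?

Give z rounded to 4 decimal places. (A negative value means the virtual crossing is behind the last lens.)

Initial: x=10.0000 theta=0.0000
After 1 (propagate distance d=13): x=10.0000 theta=0.0000
After 2 (thin lens f=15): x=10.0000 theta=-2/3 (≈-0.6667)
After 3 (propagate distance d=8): x=14/3 (≈4.6667) theta=-2/3 (≈-0.6667)
After 4 (thin lens f=25): x=14/3 (≈4.6667) theta=-64/75 (≈-0.8533)
z_focus = -x_out/theta_out = -(14/3)/(-64/75) = 175/32 ≈ 5.4688
Rounded to 4 decimal places: z = 5.4688

Answer: 5.4688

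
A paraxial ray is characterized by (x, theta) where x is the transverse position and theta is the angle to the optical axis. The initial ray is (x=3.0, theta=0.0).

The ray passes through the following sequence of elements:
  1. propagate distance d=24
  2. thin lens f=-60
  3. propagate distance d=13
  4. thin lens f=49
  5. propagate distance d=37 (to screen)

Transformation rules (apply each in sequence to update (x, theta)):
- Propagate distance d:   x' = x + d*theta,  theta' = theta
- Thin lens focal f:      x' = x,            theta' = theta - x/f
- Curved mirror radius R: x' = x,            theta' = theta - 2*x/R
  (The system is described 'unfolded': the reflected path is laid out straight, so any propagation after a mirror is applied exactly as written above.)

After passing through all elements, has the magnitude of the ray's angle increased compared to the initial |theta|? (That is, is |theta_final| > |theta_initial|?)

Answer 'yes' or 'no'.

Initial: x=3.0000 theta=0.0000
After 1 (propagate distance d=24): x=3.0000 theta=0.0000
After 2 (thin lens f=-60): x=3.0000 theta=0.0500
After 3 (propagate distance d=13): x=3.6500 theta=0.0500
After 4 (thin lens f=49): x=3.6500 theta=-6/245 (≈-0.0245)
After 5 (propagate distance d=37 (to screen)): x=2689/980 (≈2.7439) theta=-6/245 (≈-0.0245)
|theta_initial|=0.0000 |theta_final|=6/245 (≈0.0245) -> increased

Answer: yes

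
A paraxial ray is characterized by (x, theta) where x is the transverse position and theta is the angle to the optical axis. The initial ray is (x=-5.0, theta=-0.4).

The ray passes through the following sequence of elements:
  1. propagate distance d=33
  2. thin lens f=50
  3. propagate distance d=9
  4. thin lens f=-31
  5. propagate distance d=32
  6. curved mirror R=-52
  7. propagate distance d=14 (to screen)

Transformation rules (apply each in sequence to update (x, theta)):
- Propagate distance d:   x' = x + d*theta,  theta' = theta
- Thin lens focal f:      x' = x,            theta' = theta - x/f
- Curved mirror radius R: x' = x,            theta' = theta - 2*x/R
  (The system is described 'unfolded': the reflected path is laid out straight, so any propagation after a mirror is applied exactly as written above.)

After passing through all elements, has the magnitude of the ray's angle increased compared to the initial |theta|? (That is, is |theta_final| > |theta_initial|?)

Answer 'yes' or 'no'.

Answer: yes

Derivation:
Initial: x=-5.0000 theta=-0.4000
After 1 (propagate distance d=33): x=-18.2000 theta=-0.4000
After 2 (thin lens f=50): x=-18.2000 theta=-0.0360
After 3 (propagate distance d=9): x=-18.5240 theta=-0.0360
After 4 (thin lens f=-31): x=-18.5240 theta=-491/775 (≈-0.6335)
After 5 (propagate distance d=32): x=-300681/7750 (≈-38.7975) theta=-491/775 (≈-0.6335)
After 6 (curved mirror R=-52): x=-300681/7750 (≈-38.7975) theta=-428341/201500 (≈-2.1258)
After 7 (propagate distance d=14 (to screen)): x=-690724/10075 (≈-68.5582) theta=-428341/201500 (≈-2.1258)
|theta_initial|=0.4000 |theta_final|=428341/201500 (≈2.1258) -> increased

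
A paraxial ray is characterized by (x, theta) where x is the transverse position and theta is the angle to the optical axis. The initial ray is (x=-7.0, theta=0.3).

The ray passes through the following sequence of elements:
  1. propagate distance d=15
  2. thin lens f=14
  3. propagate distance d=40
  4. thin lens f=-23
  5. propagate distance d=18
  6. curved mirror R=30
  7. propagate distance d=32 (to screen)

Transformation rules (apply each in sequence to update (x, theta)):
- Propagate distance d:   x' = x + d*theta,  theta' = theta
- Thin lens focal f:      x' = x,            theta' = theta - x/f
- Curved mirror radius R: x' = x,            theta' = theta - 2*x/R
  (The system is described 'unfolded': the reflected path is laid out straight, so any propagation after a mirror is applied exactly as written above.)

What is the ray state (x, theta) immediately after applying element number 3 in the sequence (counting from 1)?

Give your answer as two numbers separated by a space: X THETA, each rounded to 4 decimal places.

Answer: 16.6429 0.4786

Derivation:
Initial: x=-7.0000 theta=0.3000
After 1 (propagate distance d=15): x=-2.5000 theta=0.3000
After 2 (thin lens f=14): x=-2.5000 theta=67/140 (≈0.4786)
After 3 (propagate distance d=40): x=233/14 (≈16.6429) theta=67/140 (≈0.4786)
Rounded to 4 decimal places: x = 16.6429, theta = 0.4786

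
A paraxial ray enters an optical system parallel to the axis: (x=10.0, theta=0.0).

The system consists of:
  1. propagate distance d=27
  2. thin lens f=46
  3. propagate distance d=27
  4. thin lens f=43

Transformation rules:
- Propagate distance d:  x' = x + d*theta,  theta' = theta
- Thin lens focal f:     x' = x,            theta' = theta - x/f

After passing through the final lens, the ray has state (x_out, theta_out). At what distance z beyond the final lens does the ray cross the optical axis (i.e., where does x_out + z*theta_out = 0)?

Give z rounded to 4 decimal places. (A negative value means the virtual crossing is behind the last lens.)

Answer: 13.1774

Derivation:
Initial: x=10.0000 theta=0.0000
After 1 (propagate distance d=27): x=10.0000 theta=0.0000
After 2 (thin lens f=46): x=10.0000 theta=-5/23 (≈-0.2174)
After 3 (propagate distance d=27): x=95/23 (≈4.1304) theta=-5/23 (≈-0.2174)
After 4 (thin lens f=43): x=95/23 (≈4.1304) theta=-310/989 (≈-0.3134)
z_focus = -x_out/theta_out = -(95/23)/(-310/989) = 817/62 ≈ 13.1774
Rounded to 4 decimal places: z = 13.1774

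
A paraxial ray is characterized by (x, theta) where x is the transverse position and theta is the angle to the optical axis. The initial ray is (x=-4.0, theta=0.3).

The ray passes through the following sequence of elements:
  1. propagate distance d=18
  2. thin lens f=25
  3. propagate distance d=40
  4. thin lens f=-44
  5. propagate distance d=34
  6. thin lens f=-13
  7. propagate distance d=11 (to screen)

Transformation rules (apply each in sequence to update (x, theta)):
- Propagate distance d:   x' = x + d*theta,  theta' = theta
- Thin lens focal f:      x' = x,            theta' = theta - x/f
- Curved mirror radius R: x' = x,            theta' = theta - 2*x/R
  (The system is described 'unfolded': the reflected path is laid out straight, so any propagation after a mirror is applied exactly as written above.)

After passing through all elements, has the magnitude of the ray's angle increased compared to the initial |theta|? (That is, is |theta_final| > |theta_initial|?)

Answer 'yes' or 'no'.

Answer: yes

Derivation:
Initial: x=-4.0000 theta=0.3000
After 1 (propagate distance d=18): x=1.4000 theta=0.3000
After 2 (thin lens f=25): x=1.4000 theta=0.2440
After 3 (propagate distance d=40): x=11.1600 theta=0.2440
After 4 (thin lens f=-44): x=11.1600 theta=2737/5500 (≈0.4976)
After 5 (propagate distance d=34): x=77219/2750 (≈28.0796) theta=2737/5500 (≈0.4976)
After 6 (thin lens f=-13): x=77219/2750 (≈28.0796) theta=190019/71500 (≈2.6576)
After 7 (propagate distance d=11 (to screen)): x=4097903/71500 (≈57.3133) theta=190019/71500 (≈2.6576)
|theta_initial|=0.3000 |theta_final|=190019/71500 (≈2.6576) -> increased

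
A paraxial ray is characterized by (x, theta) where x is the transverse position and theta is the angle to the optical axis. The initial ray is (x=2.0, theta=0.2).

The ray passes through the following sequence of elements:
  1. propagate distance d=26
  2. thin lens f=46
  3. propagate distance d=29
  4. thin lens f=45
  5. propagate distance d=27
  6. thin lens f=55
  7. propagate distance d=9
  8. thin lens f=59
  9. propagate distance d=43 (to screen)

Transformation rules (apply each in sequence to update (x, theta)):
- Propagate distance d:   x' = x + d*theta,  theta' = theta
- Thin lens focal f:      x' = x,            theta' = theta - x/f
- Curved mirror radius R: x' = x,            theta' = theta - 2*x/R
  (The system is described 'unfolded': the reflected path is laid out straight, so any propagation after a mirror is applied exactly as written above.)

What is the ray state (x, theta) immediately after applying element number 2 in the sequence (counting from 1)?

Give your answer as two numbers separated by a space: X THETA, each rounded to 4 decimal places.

Answer: 7.2000 0.0435

Derivation:
Initial: x=2.0000 theta=0.2000
After 1 (propagate distance d=26): x=7.2000 theta=0.2000
After 2 (thin lens f=46): x=7.2000 theta=1/23 (≈0.0435)
Rounded to 4 decimal places: x = 7.2000, theta = 0.0435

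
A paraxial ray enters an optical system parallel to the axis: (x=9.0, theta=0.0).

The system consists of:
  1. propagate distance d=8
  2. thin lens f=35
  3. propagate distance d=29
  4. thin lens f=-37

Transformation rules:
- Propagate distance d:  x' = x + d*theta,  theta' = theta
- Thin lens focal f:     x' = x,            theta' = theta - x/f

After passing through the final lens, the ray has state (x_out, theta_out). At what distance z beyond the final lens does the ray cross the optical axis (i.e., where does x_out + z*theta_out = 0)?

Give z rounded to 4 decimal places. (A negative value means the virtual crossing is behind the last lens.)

Initial: x=9.0000 theta=0.0000
After 1 (propagate distance d=8): x=9.0000 theta=0.0000
After 2 (thin lens f=35): x=9.0000 theta=-9/35 (≈-0.2571)
After 3 (propagate distance d=29): x=54/35 (≈1.5429) theta=-9/35 (≈-0.2571)
After 4 (thin lens f=-37): x=54/35 (≈1.5429) theta=-279/1295 (≈-0.2154)
z_focus = -x_out/theta_out = -(54/35)/(-279/1295) = 222/31 ≈ 7.1613
Rounded to 4 decimal places: z = 7.1613

Answer: 7.1613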